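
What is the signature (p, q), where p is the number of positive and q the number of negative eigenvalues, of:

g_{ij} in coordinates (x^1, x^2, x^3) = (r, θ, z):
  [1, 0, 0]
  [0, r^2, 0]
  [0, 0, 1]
The metric is diagonal, so its eigenvalues are the diagonal entries: 1, r^2, 1 (at a generic point, where coordinate-dependent entries are positive).
3 positive, 0 negative.
(3, 0) - Riemannian (positive definite)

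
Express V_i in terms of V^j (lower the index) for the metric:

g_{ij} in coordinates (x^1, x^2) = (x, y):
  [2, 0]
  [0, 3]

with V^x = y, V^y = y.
V_i = g_{ij} V^j:
V_x = (2)(y) + (0)(y) = 2*y
V_y = (0)(y) + (3)(y) = 3*y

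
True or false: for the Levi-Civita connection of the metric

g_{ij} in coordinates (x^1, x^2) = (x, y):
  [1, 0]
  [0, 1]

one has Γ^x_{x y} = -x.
Γ^x_{x y} = (1/2) g^{xx} (∂_x g_{xy} + ∂_y g_{xx} - ∂_x g_{xy}) = (1/2)(1)((0) + (0) - (0)) = 0
This differs from the proposed value -x.
False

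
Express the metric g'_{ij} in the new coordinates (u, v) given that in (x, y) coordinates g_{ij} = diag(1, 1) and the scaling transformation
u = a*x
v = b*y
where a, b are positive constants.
Invert the transformation: x = u/a, y = v/b
g'_{ij} = (∂x^k/∂x'^i)(∂x^l/∂x'^j) g_{kl}; with g_{kl} = δ_{kl} this is Σ_k (∂x^k/∂x'^i)(∂x^k/∂x'^j).
Jacobian: ∂x/∂u = 1/a, ∂x/∂v = 0, ∂y/∂u = 0, ∂y/∂v = 1/b
g'_{uu} = (1/a)(1/a) + (0)(0) = 1/a^2
g'_{uv} = (1/a)(0) + (0)(1/b) = 0
g'_{vv} = (0)(0) + (1/b)(1/b) = 1/b^2
g'_{ij} = diag(1/a^2, 1/b^2)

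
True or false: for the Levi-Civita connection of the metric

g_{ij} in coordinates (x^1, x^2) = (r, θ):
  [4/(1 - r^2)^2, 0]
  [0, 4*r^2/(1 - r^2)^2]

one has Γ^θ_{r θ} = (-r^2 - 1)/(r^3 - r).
Γ^θ_{r θ} = (1/2) g^{θθ} (∂_r g_{θθ} + ∂_θ g_{θr} - ∂_θ g_{rθ}) = (1/2)((1 - r^2)^2/(4*r^2))((-8*(r^3 + r)/(r^2 - 1)^3) + (0) - (0)) = (-r^2 - 1)/(r^3 - r)
This equals the proposed value (-r^2 - 1)/(r^3 - r).
True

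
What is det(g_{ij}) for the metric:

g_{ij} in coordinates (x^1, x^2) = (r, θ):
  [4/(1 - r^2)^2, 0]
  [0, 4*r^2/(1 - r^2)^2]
For a 2×2 metric: det(g) = g_{11}·g_{22} - g_{12}·g_{21}
= (4/(1 - r^2)^2)·(4*r^2/(1 - r^2)^2) - (0)·(0)
= 16*r^2/(1 - r^2)^4 - 0
det(g) = 16*r^2/(1 - r^2)^4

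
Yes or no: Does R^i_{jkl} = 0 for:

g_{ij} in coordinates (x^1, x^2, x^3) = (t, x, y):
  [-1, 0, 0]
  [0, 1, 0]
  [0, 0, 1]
All metric components are constant, so every Christoffel symbol vanishes and R^i_{jkl} = 0.
Yes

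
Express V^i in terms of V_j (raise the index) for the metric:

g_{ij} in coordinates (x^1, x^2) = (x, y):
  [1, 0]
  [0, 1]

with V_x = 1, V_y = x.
Inverse metric (diagonal): g^{xx} = 1, g^{yy} = 1
V^i = g^{ij} V_j:
V^x = (1)(1) + (0)(x) = 1
V^y = (0)(1) + (1)(x) = x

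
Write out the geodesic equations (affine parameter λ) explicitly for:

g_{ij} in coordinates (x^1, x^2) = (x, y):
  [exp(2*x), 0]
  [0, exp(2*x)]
Geodesic equation: d^2x^k/dλ^2 + Γ^k_{ij} (dx^i/dλ)(dx^j/dλ) = 0.
Non-zero Christoffel symbols:
Γ^x_{x x} = 1
Γ^x_{y y} = -1
Γ^y_{x y} = 1
Substituting (the symmetric pair Γ^k_{ij}, Γ^k_{ji} combines into a factor 2):
d^2x/dλ^2 + (dx/dλ)^2 - (dy/dλ)^2 = 0
d^2y/dλ^2 + 2 (dx/dλ)(dy/dλ) = 0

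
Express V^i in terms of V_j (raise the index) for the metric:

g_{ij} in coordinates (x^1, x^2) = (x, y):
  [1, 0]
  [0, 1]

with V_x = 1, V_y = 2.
Inverse metric (diagonal): g^{xx} = 1, g^{yy} = 1
V^i = g^{ij} V_j:
V^x = (1)(1) + (0)(2) = 1
V^y = (0)(1) + (1)(2) = 2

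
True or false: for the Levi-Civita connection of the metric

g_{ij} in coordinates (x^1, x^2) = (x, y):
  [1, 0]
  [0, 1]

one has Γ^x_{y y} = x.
Γ^x_{y y} = (1/2) g^{xx} (∂_y g_{xy} + ∂_y g_{xy} - ∂_x g_{yy}) = (1/2)(1)((0) + (0) - (0)) = 0
This differs from the proposed value x.
False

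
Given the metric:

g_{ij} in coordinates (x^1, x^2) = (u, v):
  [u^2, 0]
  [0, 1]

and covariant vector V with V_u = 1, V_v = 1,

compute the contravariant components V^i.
Inverse metric (diagonal): g^{uu} = 1/u^2, g^{vv} = 1
V^i = g^{ij} V_j:
V^u = (1/u^2)(1) + (0)(1) = 1/u^2
V^v = (0)(1) + (1)(1) = 1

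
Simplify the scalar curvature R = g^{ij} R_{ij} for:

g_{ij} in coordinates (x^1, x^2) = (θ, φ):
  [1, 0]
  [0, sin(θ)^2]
Non-zero Christoffel symbols (Γ^k_{ij} = Γ^k_{ji}):
Γ^θ_{φ φ} = -sin(2*θ)/2
Γ^φ_{θ φ} = 1/tan(θ)
Ricci tensor (R_{ij} = R^k_{ikj}): R_{θθ} = 1, R_{θφ} = 0, R_{φφ} = sin(θ)^2
Inverse metric: g^{θθ} = 1, g^{φφ} = 1/sin(θ)^2
R = g^{ij} R_{ij} = (1)(1) + (1/sin(θ)^2)(sin(θ)^2) = 2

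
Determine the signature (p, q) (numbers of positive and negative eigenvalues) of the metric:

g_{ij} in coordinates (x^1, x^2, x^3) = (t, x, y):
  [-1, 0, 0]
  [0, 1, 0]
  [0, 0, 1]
The metric is diagonal, so its eigenvalues are the diagonal entries: -1, 1, 1 (at a generic point, where coordinate-dependent entries are positive).
2 positive, 1 negative.
(2, 1) - Lorentzian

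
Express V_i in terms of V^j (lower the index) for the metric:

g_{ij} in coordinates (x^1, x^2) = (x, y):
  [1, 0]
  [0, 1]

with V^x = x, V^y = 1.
V_i = g_{ij} V^j:
V_x = (1)(x) + (0)(1) = x
V_y = (0)(x) + (1)(1) = 1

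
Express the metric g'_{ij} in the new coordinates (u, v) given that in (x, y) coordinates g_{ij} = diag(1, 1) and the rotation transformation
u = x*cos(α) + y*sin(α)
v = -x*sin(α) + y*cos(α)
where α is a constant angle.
Invert the transformation: x = u*cos(α) - v*sin(α), y = u*sin(α) + v*cos(α)
g'_{ij} = (∂x^k/∂x'^i)(∂x^l/∂x'^j) g_{kl}; with g_{kl} = δ_{kl} this is Σ_k (∂x^k/∂x'^i)(∂x^k/∂x'^j).
Jacobian: ∂x/∂u = cos(α), ∂x/∂v = -sin(α), ∂y/∂u = sin(α), ∂y/∂v = cos(α)
g'_{uu} = (cos(α))(cos(α)) + (sin(α))(sin(α)) = 1
g'_{uv} = (cos(α))(-sin(α)) + (sin(α))(cos(α)) = 0
g'_{vv} = (-sin(α))(-sin(α)) + (cos(α))(cos(α)) = 1
g'_{ij} = diag(1, 1)
The Euclidean metric is invariant under rotations.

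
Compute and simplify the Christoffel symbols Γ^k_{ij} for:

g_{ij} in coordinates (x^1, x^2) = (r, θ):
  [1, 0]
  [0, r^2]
Using Γ^k_{ij} = (1/2) g^{km} (∂_i g_{mj} + ∂_j g_{mi} - ∂_m g_{ij}); the metric is diagonal, so only the m = k term contributes.
Non-zero symbols (using the symmetry Γ^k_{ij} = Γ^k_{ji}):
Γ^r_{θ θ} = (1/2) g^{rr} (∂_θ g_{rθ} + ∂_θ g_{rθ} - ∂_r g_{θθ}) = (1/2)(1)((0) + (0) - (2*r)) = -r
Γ^θ_{r θ} = (1/2) g^{θθ} (∂_r g_{θθ} + ∂_θ g_{θr} - ∂_θ g_{rθ}) = (1/2)(1/r^2)((2*r) + (0) - (0)) = 1/r
All other Christoffel symbols are zero.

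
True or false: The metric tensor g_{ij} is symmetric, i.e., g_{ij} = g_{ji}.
By definition the metric is a symmetric bilinear form, g_{ij} = g_{ji}.
True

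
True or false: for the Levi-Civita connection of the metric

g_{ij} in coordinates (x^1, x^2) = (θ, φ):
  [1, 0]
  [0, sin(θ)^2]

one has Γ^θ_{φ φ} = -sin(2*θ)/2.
Γ^θ_{φ φ} = (1/2) g^{θθ} (∂_φ g_{θφ} + ∂_φ g_{θφ} - ∂_θ g_{φφ}) = (1/2)(1)((0) + (0) - (sin(2*θ))) = -sin(2*θ)/2
This equals the proposed value -sin(2*θ)/2.
True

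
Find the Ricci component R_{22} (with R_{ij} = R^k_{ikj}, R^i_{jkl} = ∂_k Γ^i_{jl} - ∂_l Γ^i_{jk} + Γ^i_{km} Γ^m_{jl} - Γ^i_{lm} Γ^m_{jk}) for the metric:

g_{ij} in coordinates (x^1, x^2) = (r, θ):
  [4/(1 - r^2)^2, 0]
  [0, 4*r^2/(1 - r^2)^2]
Non-zero Christoffel symbols (Γ^k_{ij} = Γ^k_{ji}):
Γ^r_{r r} = 2*r/(1 - r^2)
Γ^r_{θ θ} = (r^3 + r)/(r^2 - 1)
Γ^θ_{r θ} = (-r^2 - 1)/(r^3 - r)
R^r_{θ r θ} = ∂_r Γ^r_{θ θ} - ∂_θ Γ^r_{θ r} + Γ^r_{r m} Γ^m_{θ θ} - Γ^r_{θ m} Γ^m_{θ r}
  = ((r^4 - 4*r^2 - 1)/(r^2 - 1)^2) - (0) + (-2*r^2*(r^2 + 1)/(r^2 - 1)^2) - (-(r^2 + 1)^2/(r^2 - 1)^2) = -4*r^2/(r^2 - 1)^2
R^θ_{θ θ θ} = 0 (a repeated index in an antisymmetric pair)
R_{θθ} = R^r_{θ r θ} + R^θ_{θ θ θ} = (-4*r^2/(r^2 - 1)^2) + (0) = -4*r^2/(r^2 - 1)^2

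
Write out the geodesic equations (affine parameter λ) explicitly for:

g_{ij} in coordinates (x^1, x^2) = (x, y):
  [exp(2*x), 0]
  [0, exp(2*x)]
Geodesic equation: d^2x^k/dλ^2 + Γ^k_{ij} (dx^i/dλ)(dx^j/dλ) = 0.
Non-zero Christoffel symbols:
Γ^x_{x x} = 1
Γ^x_{y y} = -1
Γ^y_{x y} = 1
Substituting (the symmetric pair Γ^k_{ij}, Γ^k_{ji} combines into a factor 2):
d^2x/dλ^2 + (dx/dλ)^2 - (dy/dλ)^2 = 0
d^2y/dλ^2 + 2 (dx/dλ)(dy/dλ) = 0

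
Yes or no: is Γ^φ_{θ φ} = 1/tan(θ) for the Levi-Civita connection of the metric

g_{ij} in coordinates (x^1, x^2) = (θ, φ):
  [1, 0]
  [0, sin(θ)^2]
Γ^φ_{θ φ} = (1/2) g^{φφ} (∂_θ g_{φφ} + ∂_φ g_{φθ} - ∂_φ g_{θφ}) = (1/2)(1/sin(θ)^2)((sin(2*θ)) + (0) - (0)) = 1/tan(θ)
This equals the proposed value 1/tan(θ).
Yes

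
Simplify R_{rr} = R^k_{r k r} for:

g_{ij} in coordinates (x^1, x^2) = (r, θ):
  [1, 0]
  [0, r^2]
Non-zero Christoffel symbols (Γ^k_{ij} = Γ^k_{ji}):
Γ^r_{θ θ} = -r
Γ^θ_{r θ} = 1/r
R^r_{r r r} = 0 (a repeated index in an antisymmetric pair)
R^θ_{r θ r} = ∂_θ Γ^θ_{r r} - ∂_r Γ^θ_{r θ} + Γ^θ_{θ m} Γ^m_{r r} - Γ^θ_{r m} Γ^m_{r θ}
  = (0) - (-1/r^2) + (0) - (1/r^2) = 0
R_{rr} = R^r_{r r r} + R^θ_{r θ r} = (0) + (0) = 0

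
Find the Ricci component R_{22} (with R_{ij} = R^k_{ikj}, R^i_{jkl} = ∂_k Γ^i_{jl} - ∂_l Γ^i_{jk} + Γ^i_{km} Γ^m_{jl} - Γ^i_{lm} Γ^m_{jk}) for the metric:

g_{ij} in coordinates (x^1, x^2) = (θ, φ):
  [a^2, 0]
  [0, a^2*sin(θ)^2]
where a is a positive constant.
Non-zero Christoffel symbols (Γ^k_{ij} = Γ^k_{ji}):
Γ^θ_{φ φ} = -sin(2*θ)/2
Γ^φ_{θ φ} = 1/tan(θ)
R^θ_{φ θ φ} = ∂_θ Γ^θ_{φ φ} - ∂_φ Γ^θ_{φ θ} + Γ^θ_{θ m} Γ^m_{φ φ} - Γ^θ_{φ m} Γ^m_{φ θ}
  = (-cos(2*θ)) - (0) + (0) - (-cos(θ)^2) = sin(θ)^2
R^φ_{φ φ φ} = 0 (a repeated index in an antisymmetric pair)
R_{φφ} = R^θ_{φ θ φ} + R^φ_{φ φ φ} = (sin(θ)^2) + (0) = sin(θ)^2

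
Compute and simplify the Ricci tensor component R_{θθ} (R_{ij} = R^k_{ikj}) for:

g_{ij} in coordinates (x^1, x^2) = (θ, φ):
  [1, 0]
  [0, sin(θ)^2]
Non-zero Christoffel symbols (Γ^k_{ij} = Γ^k_{ji}):
Γ^θ_{φ φ} = -sin(2*θ)/2
Γ^φ_{θ φ} = 1/tan(θ)
R^θ_{θ θ θ} = 0 (a repeated index in an antisymmetric pair)
R^φ_{θ φ θ} = ∂_φ Γ^φ_{θ θ} - ∂_θ Γ^φ_{θ φ} + Γ^φ_{φ m} Γ^m_{θ θ} - Γ^φ_{θ m} Γ^m_{θ φ}
  = (0) - (-1/sin(θ)^2) + (0) - (1/tan(θ)^2) = 1
R_{θθ} = R^θ_{θ θ θ} + R^φ_{θ φ θ} = (0) + (1) = 1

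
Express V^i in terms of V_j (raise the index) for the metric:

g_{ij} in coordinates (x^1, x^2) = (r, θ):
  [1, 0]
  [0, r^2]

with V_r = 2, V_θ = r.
Inverse metric (diagonal): g^{rr} = 1, g^{θθ} = 1/r^2
V^i = g^{ij} V_j:
V^r = (1)(2) + (0)(r) = 2
V^θ = (0)(2) + (1/r^2)(r) = 1/r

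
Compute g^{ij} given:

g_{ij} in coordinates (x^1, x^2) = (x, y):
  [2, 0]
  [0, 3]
The metric is diagonal, so g^{ij} is diagonal with entries 1/g_{ii}: diag(1/2, 1/3).
g^{ij}:
  [1/2, 0]
  [0, 1/3]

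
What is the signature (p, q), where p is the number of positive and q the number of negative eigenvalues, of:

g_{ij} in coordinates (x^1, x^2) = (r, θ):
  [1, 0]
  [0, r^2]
The metric is diagonal, so its eigenvalues are the diagonal entries: 1, r^2 (at a generic point, where coordinate-dependent entries are positive).
2 positive, 0 negative.
(2, 0) - Riemannian (positive definite)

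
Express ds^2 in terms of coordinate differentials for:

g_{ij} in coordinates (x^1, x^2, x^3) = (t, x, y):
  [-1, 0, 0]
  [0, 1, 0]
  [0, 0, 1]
ds^2 = g_{ij} dx^i dx^j; only the non-zero components contribute.
ds^2 = -dt^2 + dx^2 + dy^2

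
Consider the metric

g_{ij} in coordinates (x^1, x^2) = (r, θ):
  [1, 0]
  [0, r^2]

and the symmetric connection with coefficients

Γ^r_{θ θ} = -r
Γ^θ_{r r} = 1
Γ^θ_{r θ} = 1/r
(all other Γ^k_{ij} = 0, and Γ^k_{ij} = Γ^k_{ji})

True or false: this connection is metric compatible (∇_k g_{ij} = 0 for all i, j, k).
Using ∇_k g_{ij} = ∂_k g_{ij} - Γ^m_{ki} g_{mj} - Γ^m_{kj} g_{im}:
∇_r g_{rθ} = (0) - (r^2) - (0) = -r^2 ≠ 0
So the connection is not metric compatible (it is not the Levi-Civita connection).
False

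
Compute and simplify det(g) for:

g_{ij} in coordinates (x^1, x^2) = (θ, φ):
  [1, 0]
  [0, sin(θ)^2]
For a 2×2 metric: det(g) = g_{11}·g_{22} - g_{12}·g_{21}
= (1)·(sin(θ)^2) - (0)·(0)
= sin(θ)^2 - 0
det(g) = sin(θ)^2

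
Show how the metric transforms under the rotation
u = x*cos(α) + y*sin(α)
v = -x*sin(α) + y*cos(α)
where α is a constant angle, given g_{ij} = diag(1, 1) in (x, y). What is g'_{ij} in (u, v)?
Invert the transformation: x = u*cos(α) - v*sin(α), y = u*sin(α) + v*cos(α)
g'_{ij} = (∂x^k/∂x'^i)(∂x^l/∂x'^j) g_{kl}; with g_{kl} = δ_{kl} this is Σ_k (∂x^k/∂x'^i)(∂x^k/∂x'^j).
Jacobian: ∂x/∂u = cos(α), ∂x/∂v = -sin(α), ∂y/∂u = sin(α), ∂y/∂v = cos(α)
g'_{uu} = (cos(α))(cos(α)) + (sin(α))(sin(α)) = 1
g'_{uv} = (cos(α))(-sin(α)) + (sin(α))(cos(α)) = 0
g'_{vv} = (-sin(α))(-sin(α)) + (cos(α))(cos(α)) = 1
g'_{ij} = diag(1, 1)
The Euclidean metric is invariant under rotations.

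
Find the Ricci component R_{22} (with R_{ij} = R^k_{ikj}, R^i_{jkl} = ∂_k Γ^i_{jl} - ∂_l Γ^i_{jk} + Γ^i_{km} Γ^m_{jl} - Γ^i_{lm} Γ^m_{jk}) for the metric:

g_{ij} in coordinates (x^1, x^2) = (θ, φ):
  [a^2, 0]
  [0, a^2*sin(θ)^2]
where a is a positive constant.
Non-zero Christoffel symbols (Γ^k_{ij} = Γ^k_{ji}):
Γ^θ_{φ φ} = -sin(2*θ)/2
Γ^φ_{θ φ} = 1/tan(θ)
R^θ_{φ θ φ} = ∂_θ Γ^θ_{φ φ} - ∂_φ Γ^θ_{φ θ} + Γ^θ_{θ m} Γ^m_{φ φ} - Γ^θ_{φ m} Γ^m_{φ θ}
  = (-cos(2*θ)) - (0) + (0) - (-cos(θ)^2) = sin(θ)^2
R^φ_{φ φ φ} = 0 (a repeated index in an antisymmetric pair)
R_{φφ} = R^θ_{φ θ φ} + R^φ_{φ φ φ} = (sin(θ)^2) + (0) = sin(θ)^2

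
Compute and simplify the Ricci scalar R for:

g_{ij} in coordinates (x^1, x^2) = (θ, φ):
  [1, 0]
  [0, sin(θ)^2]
Non-zero Christoffel symbols (Γ^k_{ij} = Γ^k_{ji}):
Γ^θ_{φ φ} = -sin(2*θ)/2
Γ^φ_{θ φ} = 1/tan(θ)
Ricci tensor (R_{ij} = R^k_{ikj}): R_{θθ} = 1, R_{θφ} = 0, R_{φφ} = sin(θ)^2
Inverse metric: g^{θθ} = 1, g^{φφ} = 1/sin(θ)^2
R = g^{ij} R_{ij} = (1)(1) + (1/sin(θ)^2)(sin(θ)^2) = 2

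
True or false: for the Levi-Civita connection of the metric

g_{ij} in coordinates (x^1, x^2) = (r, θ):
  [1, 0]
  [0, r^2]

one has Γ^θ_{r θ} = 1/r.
Γ^θ_{r θ} = (1/2) g^{θθ} (∂_r g_{θθ} + ∂_θ g_{θr} - ∂_θ g_{rθ}) = (1/2)(1/r^2)((2*r) + (0) - (0)) = 1/r
This equals the proposed value 1/r.
True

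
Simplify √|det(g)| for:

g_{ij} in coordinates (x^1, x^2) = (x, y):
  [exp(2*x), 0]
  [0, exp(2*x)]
det(g) = exp(4*x)
√|det(g)| = exp(2*x)
Volume element: dV = exp(2*x) dx dy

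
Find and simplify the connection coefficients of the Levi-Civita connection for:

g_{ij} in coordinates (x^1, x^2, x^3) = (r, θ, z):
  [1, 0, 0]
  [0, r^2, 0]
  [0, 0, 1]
Using Γ^k_{ij} = (1/2) g^{km} (∂_i g_{mj} + ∂_j g_{mi} - ∂_m g_{ij}); the metric is diagonal, so only the m = k term contributes.
Non-zero symbols (using the symmetry Γ^k_{ij} = Γ^k_{ji}):
Γ^r_{θ θ} = (1/2) g^{rr} (∂_θ g_{rθ} + ∂_θ g_{rθ} - ∂_r g_{θθ}) = (1/2)(1)((0) + (0) - (2*r)) = -r
Γ^θ_{r θ} = (1/2) g^{θθ} (∂_r g_{θθ} + ∂_θ g_{θr} - ∂_θ g_{rθ}) = (1/2)(1/r^2)((2*r) + (0) - (0)) = 1/r
All other Christoffel symbols are zero.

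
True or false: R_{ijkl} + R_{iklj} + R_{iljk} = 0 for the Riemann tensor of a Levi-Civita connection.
This is the first (algebraic) Bianchi identity.
True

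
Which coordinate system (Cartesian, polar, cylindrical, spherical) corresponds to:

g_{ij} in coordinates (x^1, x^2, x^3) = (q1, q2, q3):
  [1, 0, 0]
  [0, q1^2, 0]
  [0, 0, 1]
The line element ds^2 = dq1^2 + q1^2 dq2^2 + dq3^2 is dr^2 + r^2 dθ^2 + dz^2 with q1 = r, q2 = θ, q3 = z.
cylindrical coordinates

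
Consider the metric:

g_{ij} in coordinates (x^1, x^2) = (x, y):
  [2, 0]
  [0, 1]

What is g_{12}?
With x^1 = x, x^2 = y, g_{12} = g_{xy} is the row-1, column-2 entry of the matrix.
g_{12} = 0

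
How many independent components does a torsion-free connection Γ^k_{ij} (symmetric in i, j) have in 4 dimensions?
Γ^k_{ij} has n choices for the upper index and n(n+1)/2 independent symmetric lower index pairs.
Total = 4 × 4×5/2 = 4 × 10 = 40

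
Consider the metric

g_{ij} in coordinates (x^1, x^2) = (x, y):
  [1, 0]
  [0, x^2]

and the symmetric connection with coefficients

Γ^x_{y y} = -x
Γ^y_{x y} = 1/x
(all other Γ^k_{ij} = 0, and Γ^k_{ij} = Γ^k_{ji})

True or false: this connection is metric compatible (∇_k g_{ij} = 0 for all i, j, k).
Using ∇_k g_{ij} = ∂_k g_{ij} - Γ^m_{ki} g_{mj} - Γ^m_{kj} g_{im}:
e.g. ∇_x g_{yy} = (2*x) - (x) - (x) = 0
Every component ∇_k g_{ij} vanishes: the connection is metric compatible.
True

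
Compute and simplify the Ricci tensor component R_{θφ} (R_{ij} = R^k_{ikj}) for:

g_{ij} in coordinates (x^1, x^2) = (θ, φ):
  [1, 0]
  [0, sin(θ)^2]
Non-zero Christoffel symbols (Γ^k_{ij} = Γ^k_{ji}):
Γ^θ_{φ φ} = -sin(2*θ)/2
Γ^φ_{θ φ} = 1/tan(θ)
R^θ_{θ θ φ} = 0 (a repeated index in an antisymmetric pair)
R^φ_{θ φ φ} = 0 (a repeated index in an antisymmetric pair)
R_{θφ} = R^θ_{θ θ φ} + R^φ_{θ φ φ} = (0) + (0) = 0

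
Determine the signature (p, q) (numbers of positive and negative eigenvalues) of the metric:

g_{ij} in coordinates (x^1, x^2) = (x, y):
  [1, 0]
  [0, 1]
The metric is diagonal, so its eigenvalues are the diagonal entries: 1, 1 (at a generic point, where coordinate-dependent entries are positive).
2 positive, 0 negative.
(2, 0) - Riemannian (positive definite)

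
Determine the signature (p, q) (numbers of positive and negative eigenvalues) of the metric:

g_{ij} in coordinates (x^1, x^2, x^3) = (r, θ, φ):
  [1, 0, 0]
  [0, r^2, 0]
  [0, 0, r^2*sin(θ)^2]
The metric is diagonal, so its eigenvalues are the diagonal entries: 1, r^2, r^2*sin(θ)^2 (at a generic point, where coordinate-dependent entries are positive).
3 positive, 0 negative.
(3, 0) - Riemannian (positive definite)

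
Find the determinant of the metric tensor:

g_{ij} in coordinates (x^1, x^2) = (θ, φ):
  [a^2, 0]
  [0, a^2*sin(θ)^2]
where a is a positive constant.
For a 2×2 metric: det(g) = g_{11}·g_{22} - g_{12}·g_{21}
= (a^2)·(a^2*sin(θ)^2) - (0)·(0)
= a^4*sin(θ)^2 - 0
det(g) = a^4*sin(θ)^2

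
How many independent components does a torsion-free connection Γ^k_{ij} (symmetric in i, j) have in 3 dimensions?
Γ^k_{ij} has n choices for the upper index and n(n+1)/2 independent symmetric lower index pairs.
Total = 3 × 3×4/2 = 3 × 6 = 18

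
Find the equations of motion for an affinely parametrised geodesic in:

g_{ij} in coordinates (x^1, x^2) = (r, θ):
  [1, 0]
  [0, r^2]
Geodesic equation: d^2x^k/dλ^2 + Γ^k_{ij} (dx^i/dλ)(dx^j/dλ) = 0.
Non-zero Christoffel symbols:
Γ^r_{θ θ} = -r
Γ^θ_{r θ} = 1/r
Substituting (the symmetric pair Γ^k_{ij}, Γ^k_{ji} combines into a factor 2):
d^2r/dλ^2 - r (dθ/dλ)^2 = 0
d^2θ/dλ^2 + (2/r) (dr/dλ)(dθ/dλ) = 0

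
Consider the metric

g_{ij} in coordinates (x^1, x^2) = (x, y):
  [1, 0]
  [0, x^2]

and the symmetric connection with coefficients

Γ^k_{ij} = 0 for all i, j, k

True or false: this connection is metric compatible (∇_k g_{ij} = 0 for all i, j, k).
Using ∇_k g_{ij} = ∂_k g_{ij} - Γ^m_{ki} g_{mj} - Γ^m_{kj} g_{im}:
∇_x g_{yy} = (2*x) - (0) - (0) = 2*x ≠ 0
So the connection is not metric compatible (it is not the Levi-Civita connection).
False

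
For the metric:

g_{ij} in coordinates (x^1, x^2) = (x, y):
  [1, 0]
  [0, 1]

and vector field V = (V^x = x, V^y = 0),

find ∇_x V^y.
All Christoffel symbols are zero.
∇_x V^y = ∂_x V^y + Γ^y_{x j} V^j
  = (0) + (0)(x) + (0)(0)
  = 0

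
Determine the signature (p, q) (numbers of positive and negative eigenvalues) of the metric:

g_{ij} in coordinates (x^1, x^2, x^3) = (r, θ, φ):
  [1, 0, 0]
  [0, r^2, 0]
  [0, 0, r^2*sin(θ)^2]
The metric is diagonal, so its eigenvalues are the diagonal entries: 1, r^2, r^2*sin(θ)^2 (at a generic point, where coordinate-dependent entries are positive).
3 positive, 0 negative.
(3, 0) - Riemannian (positive definite)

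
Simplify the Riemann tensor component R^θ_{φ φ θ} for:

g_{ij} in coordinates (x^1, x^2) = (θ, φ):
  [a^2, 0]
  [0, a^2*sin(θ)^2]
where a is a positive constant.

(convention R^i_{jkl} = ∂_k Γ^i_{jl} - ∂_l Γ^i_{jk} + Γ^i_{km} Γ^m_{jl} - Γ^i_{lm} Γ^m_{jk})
Non-zero Christoffel symbols (Γ^k_{ij} = Γ^k_{ji}):
Γ^θ_{φ φ} = -sin(2*θ)/2
Γ^φ_{θ φ} = 1/tan(θ)
R^θ_{φ φ θ} = ∂_φ Γ^θ_{φ θ} - ∂_θ Γ^θ_{φ φ} + Γ^θ_{φ m} Γ^m_{φ θ} - Γ^θ_{θ m} Γ^m_{φ φ}
  = (0) - (-cos(2*θ)) + (-cos(θ)^2) - (0) = -sin(θ)^2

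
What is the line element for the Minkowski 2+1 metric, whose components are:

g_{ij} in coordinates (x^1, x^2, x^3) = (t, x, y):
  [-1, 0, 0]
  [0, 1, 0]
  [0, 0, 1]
ds^2 = g_{ij} dx^i dx^j; only the non-zero components contribute.
ds^2 = -dt^2 + dx^2 + dy^2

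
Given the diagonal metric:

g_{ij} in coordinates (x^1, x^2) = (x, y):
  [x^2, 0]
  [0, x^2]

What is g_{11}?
With x^1 = x, x^2 = y, g_{11} = g_{xx} is the row-1, column-1 entry of the matrix.
g_{11} = x^2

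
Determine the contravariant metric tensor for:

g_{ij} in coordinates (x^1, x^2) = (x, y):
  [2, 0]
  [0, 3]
The metric is diagonal, so g^{ij} is diagonal with entries 1/g_{ii}: diag(1/2, 1/3).
g^{ij}:
  [1/2, 0]
  [0, 1/3]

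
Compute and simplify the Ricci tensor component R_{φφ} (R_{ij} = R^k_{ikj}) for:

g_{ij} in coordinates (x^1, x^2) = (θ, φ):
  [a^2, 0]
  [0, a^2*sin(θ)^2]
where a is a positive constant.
Non-zero Christoffel symbols (Γ^k_{ij} = Γ^k_{ji}):
Γ^θ_{φ φ} = -sin(2*θ)/2
Γ^φ_{θ φ} = 1/tan(θ)
R^θ_{φ θ φ} = ∂_θ Γ^θ_{φ φ} - ∂_φ Γ^θ_{φ θ} + Γ^θ_{θ m} Γ^m_{φ φ} - Γ^θ_{φ m} Γ^m_{φ θ}
  = (-cos(2*θ)) - (0) + (0) - (-cos(θ)^2) = sin(θ)^2
R^φ_{φ φ φ} = 0 (a repeated index in an antisymmetric pair)
R_{φφ} = R^θ_{φ θ φ} + R^φ_{φ φ φ} = (sin(θ)^2) + (0) = sin(θ)^2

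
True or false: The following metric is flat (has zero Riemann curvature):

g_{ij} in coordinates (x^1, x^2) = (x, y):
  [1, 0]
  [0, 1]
All metric components are constant, so every Christoffel symbol vanishes and R^i_{jkl} = 0.
True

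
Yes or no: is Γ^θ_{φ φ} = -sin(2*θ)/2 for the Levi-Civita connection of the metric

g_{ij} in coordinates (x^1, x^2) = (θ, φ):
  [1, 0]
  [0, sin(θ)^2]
Γ^θ_{φ φ} = (1/2) g^{θθ} (∂_φ g_{θφ} + ∂_φ g_{θφ} - ∂_θ g_{φφ}) = (1/2)(1)((0) + (0) - (sin(2*θ))) = -sin(2*θ)/2
This equals the proposed value -sin(2*θ)/2.
Yes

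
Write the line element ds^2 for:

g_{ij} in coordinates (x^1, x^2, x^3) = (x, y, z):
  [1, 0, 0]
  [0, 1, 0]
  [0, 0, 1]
ds^2 = g_{ij} dx^i dx^j; only the non-zero components contribute.
ds^2 = dx^2 + dy^2 + dz^2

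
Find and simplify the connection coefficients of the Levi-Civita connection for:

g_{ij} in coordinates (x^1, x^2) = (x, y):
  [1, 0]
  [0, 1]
Using Γ^k_{ij} = (1/2) g^{km} (∂_i g_{mj} + ∂_j g_{mi} - ∂_m g_{ij}); the metric is diagonal, so only the m = k term contributes.
Every metric component is constant, so all ∂_m g_{ij} = 0 and every Christoffel symbol vanishes.
All Christoffel symbols are zero.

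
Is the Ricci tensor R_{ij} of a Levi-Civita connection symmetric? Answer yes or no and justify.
R_{ij} = R^k_{ikj}; the pair symmetry R_{kilj} = R_{ljki} gives R_{ij} = R_{ji}.
Yes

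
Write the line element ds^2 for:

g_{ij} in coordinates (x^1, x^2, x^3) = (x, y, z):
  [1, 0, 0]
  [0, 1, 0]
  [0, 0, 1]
ds^2 = g_{ij} dx^i dx^j; only the non-zero components contribute.
ds^2 = dx^2 + dy^2 + dz^2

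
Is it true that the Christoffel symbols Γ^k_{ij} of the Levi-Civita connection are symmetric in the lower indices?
The Levi-Civita connection is torsion-free, which is exactly Γ^k_{ij} = Γ^k_{ji}.
Yes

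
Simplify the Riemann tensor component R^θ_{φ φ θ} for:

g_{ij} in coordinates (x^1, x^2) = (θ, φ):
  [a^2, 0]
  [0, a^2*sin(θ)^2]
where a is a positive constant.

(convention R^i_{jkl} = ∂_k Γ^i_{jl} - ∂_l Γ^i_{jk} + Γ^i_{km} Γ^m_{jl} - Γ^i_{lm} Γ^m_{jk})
Non-zero Christoffel symbols (Γ^k_{ij} = Γ^k_{ji}):
Γ^θ_{φ φ} = -sin(2*θ)/2
Γ^φ_{θ φ} = 1/tan(θ)
R^θ_{φ φ θ} = ∂_φ Γ^θ_{φ θ} - ∂_θ Γ^θ_{φ φ} + Γ^θ_{φ m} Γ^m_{φ θ} - Γ^θ_{θ m} Γ^m_{φ φ}
  = (0) - (-cos(2*θ)) + (-cos(θ)^2) - (0) = -sin(θ)^2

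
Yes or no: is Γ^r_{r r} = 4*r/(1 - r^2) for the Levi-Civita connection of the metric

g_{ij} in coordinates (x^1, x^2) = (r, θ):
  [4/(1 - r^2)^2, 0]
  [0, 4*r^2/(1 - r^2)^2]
Γ^r_{r r} = (1/2) g^{rr} (∂_r g_{rr} + ∂_r g_{rr} - ∂_r g_{rr}) = (1/2)((1 - r^2)^2/4)((16*r/(1 - r^2)^3) + (16*r/(1 - r^2)^3) - (16*r/(1 - r^2)^3)) = 2*r/(1 - r^2)
This differs from the proposed value 4*r/(1 - r^2).
No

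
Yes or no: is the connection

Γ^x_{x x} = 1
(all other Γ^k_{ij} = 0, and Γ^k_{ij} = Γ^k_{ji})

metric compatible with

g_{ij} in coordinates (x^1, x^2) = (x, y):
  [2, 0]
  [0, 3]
Using ∇_k g_{ij} = ∂_k g_{ij} - Γ^m_{ki} g_{mj} - Γ^m_{kj} g_{im}:
∇_x g_{xx} = (0) - (2) - (2) = -4 ≠ 0
So the connection is not metric compatible (it is not the Levi-Civita connection).
No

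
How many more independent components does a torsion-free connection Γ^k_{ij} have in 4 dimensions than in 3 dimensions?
Independent components in n dimensions: n × n(n+1)/2 = n^2(n+1)/2.
4D: 4 × 10 = 40
3D: 3 × 6 = 18
Difference = 40 - 18 = 22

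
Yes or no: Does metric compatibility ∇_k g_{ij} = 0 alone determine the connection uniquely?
One also needs vanishing torsion; metric compatibility plus torsion-freeness singles out the Levi-Civita connection.
No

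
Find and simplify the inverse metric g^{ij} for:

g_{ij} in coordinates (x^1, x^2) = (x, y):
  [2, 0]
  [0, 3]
The metric is diagonal, so g^{ij} is diagonal with entries 1/g_{ii}: diag(1/2, 1/3).
g^{ij}:
  [1/2, 0]
  [0, 1/3]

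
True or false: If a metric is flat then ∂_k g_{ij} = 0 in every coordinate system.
Flatness means R^i_{jkl} = 0; the components can still vary, e.g. the flat plane in polar coordinates has g_{θθ} = r^2.
False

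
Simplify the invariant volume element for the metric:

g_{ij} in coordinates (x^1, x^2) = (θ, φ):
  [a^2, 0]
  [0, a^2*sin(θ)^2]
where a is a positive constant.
det(g) = a^4*sin(θ)^2
√|det(g)| = a^2*sin(θ) (taking 0 < θ < π so that |sin(θ)| = sin(θ))
Volume element: dV = a^2*sin(θ) dθ dφ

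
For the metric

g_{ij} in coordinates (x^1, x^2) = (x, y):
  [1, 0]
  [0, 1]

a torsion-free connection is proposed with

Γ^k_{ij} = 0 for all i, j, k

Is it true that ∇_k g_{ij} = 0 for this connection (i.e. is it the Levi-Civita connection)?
Using ∇_k g_{ij} = ∂_k g_{ij} - Γ^m_{ki} g_{mj} - Γ^m_{kj} g_{im}:
e.g. ∇_x g_{xx} = (0) - (0) - (0) = 0
Every component ∇_k g_{ij} vanishes: the connection is metric compatible.
Yes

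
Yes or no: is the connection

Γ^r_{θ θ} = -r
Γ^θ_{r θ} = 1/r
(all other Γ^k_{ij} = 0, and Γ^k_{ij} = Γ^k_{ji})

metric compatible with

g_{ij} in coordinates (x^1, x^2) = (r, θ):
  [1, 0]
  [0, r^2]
Using ∇_k g_{ij} = ∂_k g_{ij} - Γ^m_{ki} g_{mj} - Γ^m_{kj} g_{im}:
e.g. ∇_r g_{θθ} = (2*r) - (r) - (r) = 0
Every component ∇_k g_{ij} vanishes: the connection is metric compatible.
Yes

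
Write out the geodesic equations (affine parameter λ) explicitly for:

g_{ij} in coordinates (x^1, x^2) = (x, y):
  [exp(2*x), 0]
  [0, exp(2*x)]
Geodesic equation: d^2x^k/dλ^2 + Γ^k_{ij} (dx^i/dλ)(dx^j/dλ) = 0.
Non-zero Christoffel symbols:
Γ^x_{x x} = 1
Γ^x_{y y} = -1
Γ^y_{x y} = 1
Substituting (the symmetric pair Γ^k_{ij}, Γ^k_{ji} combines into a factor 2):
d^2x/dλ^2 + (dx/dλ)^2 - (dy/dλ)^2 = 0
d^2y/dλ^2 + 2 (dx/dλ)(dy/dλ) = 0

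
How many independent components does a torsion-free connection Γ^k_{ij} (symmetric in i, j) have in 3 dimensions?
Γ^k_{ij} has n choices for the upper index and n(n+1)/2 independent symmetric lower index pairs.
Total = 3 × 3×4/2 = 3 × 6 = 18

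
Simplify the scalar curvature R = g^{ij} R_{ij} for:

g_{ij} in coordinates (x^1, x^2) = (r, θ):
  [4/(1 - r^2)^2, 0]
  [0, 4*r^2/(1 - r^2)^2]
Non-zero Christoffel symbols (Γ^k_{ij} = Γ^k_{ji}):
Γ^r_{r r} = 2*r/(1 - r^2)
Γ^r_{θ θ} = (r^3 + r)/(r^2 - 1)
Γ^θ_{r θ} = (-r^2 - 1)/(r^3 - r)
Ricci tensor (R_{ij} = R^k_{ikj}): R_{rr} = -4/(r^2 - 1)^2, R_{rθ} = 0, R_{θθ} = -4*r^2/(r^2 - 1)^2
Inverse metric: g^{rr} = (1 - r^2)^2/4, g^{θθ} = (1 - r^2)^2/(4*r^2)
R = g^{ij} R_{ij} = ((1 - r^2)^2/4)(-4/(r^2 - 1)^2) + ((1 - r^2)^2/(4*r^2))(-4*r^2/(r^2 - 1)^2) = -2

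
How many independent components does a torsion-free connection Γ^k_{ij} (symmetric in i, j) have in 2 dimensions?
Γ^k_{ij} has n choices for the upper index and n(n+1)/2 independent symmetric lower index pairs.
Total = 2 × 2×3/2 = 2 × 3 = 6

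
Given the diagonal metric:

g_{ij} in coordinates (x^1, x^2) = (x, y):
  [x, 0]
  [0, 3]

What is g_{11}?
With x^1 = x, x^2 = y, g_{11} = g_{xx} is the row-1, column-1 entry of the matrix.
g_{11} = x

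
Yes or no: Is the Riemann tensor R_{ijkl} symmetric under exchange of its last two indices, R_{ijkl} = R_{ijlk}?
It is antisymmetric in the last pair: R_{ijkl} = -R_{ijlk}.
No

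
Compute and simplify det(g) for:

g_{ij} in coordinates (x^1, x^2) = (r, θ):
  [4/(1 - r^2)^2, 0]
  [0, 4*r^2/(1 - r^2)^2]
For a 2×2 metric: det(g) = g_{11}·g_{22} - g_{12}·g_{21}
= (4/(1 - r^2)^2)·(4*r^2/(1 - r^2)^2) - (0)·(0)
= 16*r^2/(1 - r^2)^4 - 0
det(g) = 16*r^2/(1 - r^2)^4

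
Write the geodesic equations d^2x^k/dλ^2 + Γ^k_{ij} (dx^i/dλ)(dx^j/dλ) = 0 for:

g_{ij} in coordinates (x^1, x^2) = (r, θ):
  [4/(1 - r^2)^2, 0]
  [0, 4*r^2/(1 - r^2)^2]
Geodesic equation: d^2x^k/dλ^2 + Γ^k_{ij} (dx^i/dλ)(dx^j/dλ) = 0.
Non-zero Christoffel symbols:
Γ^r_{r r} = 2*r/(1 - r^2)
Γ^r_{θ θ} = (r^3 + r)/(r^2 - 1)
Γ^θ_{r θ} = (-r^2 - 1)/(r^3 - r)
Substituting (the symmetric pair Γ^k_{ij}, Γ^k_{ji} combines into a factor 2):
d^2r/dλ^2 + (2*r/(1 - r^2)) (dr/dλ)^2 + ((r^3 + r)/(r^2 - 1)) (dθ/dλ)^2 = 0
d^2θ/dλ^2 + ((-2*r^2 - 2)/(r^3 - r)) (dr/dλ)(dθ/dλ) = 0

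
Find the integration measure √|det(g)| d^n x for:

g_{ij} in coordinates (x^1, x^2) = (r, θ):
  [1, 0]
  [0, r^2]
det(g) = r^2
√|det(g)| = r
Volume element: dV = r dr dθ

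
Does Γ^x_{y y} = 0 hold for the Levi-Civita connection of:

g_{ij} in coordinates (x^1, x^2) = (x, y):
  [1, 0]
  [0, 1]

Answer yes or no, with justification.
Γ^x_{y y} = (1/2) g^{xx} (∂_y g_{xy} + ∂_y g_{xy} - ∂_x g_{yy}) = (1/2)(1)((0) + (0) - (0)) = 0
This equals the proposed value 0.
Yes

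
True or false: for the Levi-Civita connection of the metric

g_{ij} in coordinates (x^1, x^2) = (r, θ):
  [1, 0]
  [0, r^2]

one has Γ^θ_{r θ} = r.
Γ^θ_{r θ} = (1/2) g^{θθ} (∂_r g_{θθ} + ∂_θ g_{θr} - ∂_θ g_{rθ}) = (1/2)(1/r^2)((2*r) + (0) - (0)) = 1/r
This differs from the proposed value r.
False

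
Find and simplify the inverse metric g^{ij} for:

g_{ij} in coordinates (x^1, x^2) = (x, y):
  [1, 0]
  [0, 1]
The metric is diagonal, so g^{ij} is diagonal with entries 1/g_{ii}: diag(1, 1).
g^{ij}:
  [1, 0]
  [0, 1]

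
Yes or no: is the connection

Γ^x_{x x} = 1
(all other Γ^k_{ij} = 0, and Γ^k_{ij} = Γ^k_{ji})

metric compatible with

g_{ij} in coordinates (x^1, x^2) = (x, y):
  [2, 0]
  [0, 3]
Using ∇_k g_{ij} = ∂_k g_{ij} - Γ^m_{ki} g_{mj} - Γ^m_{kj} g_{im}:
∇_x g_{xx} = (0) - (2) - (2) = -4 ≠ 0
So the connection is not metric compatible (it is not the Levi-Civita connection).
No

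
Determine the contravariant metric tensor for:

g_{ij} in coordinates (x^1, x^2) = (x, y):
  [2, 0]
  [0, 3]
The metric is diagonal, so g^{ij} is diagonal with entries 1/g_{ii}: diag(1/2, 1/3).
g^{ij}:
  [1/2, 0]
  [0, 1/3]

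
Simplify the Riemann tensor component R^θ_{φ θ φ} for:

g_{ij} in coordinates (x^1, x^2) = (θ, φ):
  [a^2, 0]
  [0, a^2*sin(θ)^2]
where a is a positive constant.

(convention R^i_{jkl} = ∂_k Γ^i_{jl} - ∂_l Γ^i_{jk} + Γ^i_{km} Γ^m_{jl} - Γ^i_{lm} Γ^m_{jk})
Non-zero Christoffel symbols (Γ^k_{ij} = Γ^k_{ji}):
Γ^θ_{φ φ} = -sin(2*θ)/2
Γ^φ_{θ φ} = 1/tan(θ)
R^θ_{φ θ φ} = ∂_θ Γ^θ_{φ φ} - ∂_φ Γ^θ_{φ θ} + Γ^θ_{θ m} Γ^m_{φ φ} - Γ^θ_{φ m} Γ^m_{φ θ}
  = (-cos(2*θ)) - (0) + (0) - (-cos(θ)^2) = sin(θ)^2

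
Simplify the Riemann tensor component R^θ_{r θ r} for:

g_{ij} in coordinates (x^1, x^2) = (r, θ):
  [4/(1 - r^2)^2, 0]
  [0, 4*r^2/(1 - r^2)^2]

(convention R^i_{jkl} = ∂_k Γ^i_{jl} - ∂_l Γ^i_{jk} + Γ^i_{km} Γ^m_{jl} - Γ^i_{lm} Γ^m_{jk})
Non-zero Christoffel symbols (Γ^k_{ij} = Γ^k_{ji}):
Γ^r_{r r} = 2*r/(1 - r^2)
Γ^r_{θ θ} = (r^3 + r)/(r^2 - 1)
Γ^θ_{r θ} = (-r^2 - 1)/(r^3 - r)
R^θ_{r θ r} = ∂_θ Γ^θ_{r r} - ∂_r Γ^θ_{r θ} + Γ^θ_{θ m} Γ^m_{r r} - Γ^θ_{r m} Γ^m_{r θ}
  = (0) - ((r^4 + 4*r^2 - 1)/(r^3 - r)^2) + (2*(r^2 + 1)/(r^2 - 1)^2) - ((r^2 + 1)^2/(r^3 - r)^2) = -4/(r^2 - 1)^2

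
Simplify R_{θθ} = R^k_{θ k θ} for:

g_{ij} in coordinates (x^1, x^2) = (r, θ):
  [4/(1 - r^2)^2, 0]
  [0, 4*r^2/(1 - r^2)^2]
Non-zero Christoffel symbols (Γ^k_{ij} = Γ^k_{ji}):
Γ^r_{r r} = 2*r/(1 - r^2)
Γ^r_{θ θ} = (r^3 + r)/(r^2 - 1)
Γ^θ_{r θ} = (-r^2 - 1)/(r^3 - r)
R^r_{θ r θ} = ∂_r Γ^r_{θ θ} - ∂_θ Γ^r_{θ r} + Γ^r_{r m} Γ^m_{θ θ} - Γ^r_{θ m} Γ^m_{θ r}
  = ((r^4 - 4*r^2 - 1)/(r^2 - 1)^2) - (0) + (-2*r^2*(r^2 + 1)/(r^2 - 1)^2) - (-(r^2 + 1)^2/(r^2 - 1)^2) = -4*r^2/(r^2 - 1)^2
R^θ_{θ θ θ} = 0 (a repeated index in an antisymmetric pair)
R_{θθ} = R^r_{θ r θ} + R^θ_{θ θ θ} = (-4*r^2/(r^2 - 1)^2) + (0) = -4*r^2/(r^2 - 1)^2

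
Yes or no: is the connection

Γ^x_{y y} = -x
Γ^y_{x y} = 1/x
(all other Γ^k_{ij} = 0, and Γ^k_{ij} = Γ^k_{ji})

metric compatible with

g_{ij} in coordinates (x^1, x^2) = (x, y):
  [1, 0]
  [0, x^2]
Using ∇_k g_{ij} = ∂_k g_{ij} - Γ^m_{ki} g_{mj} - Γ^m_{kj} g_{im}:
e.g. ∇_x g_{yy} = (2*x) - (x) - (x) = 0
Every component ∇_k g_{ij} vanishes: the connection is metric compatible.
Yes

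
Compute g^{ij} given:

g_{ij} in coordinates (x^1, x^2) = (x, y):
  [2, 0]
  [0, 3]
The metric is diagonal, so g^{ij} is diagonal with entries 1/g_{ii}: diag(1/2, 1/3).
g^{ij}:
  [1/2, 0]
  [0, 1/3]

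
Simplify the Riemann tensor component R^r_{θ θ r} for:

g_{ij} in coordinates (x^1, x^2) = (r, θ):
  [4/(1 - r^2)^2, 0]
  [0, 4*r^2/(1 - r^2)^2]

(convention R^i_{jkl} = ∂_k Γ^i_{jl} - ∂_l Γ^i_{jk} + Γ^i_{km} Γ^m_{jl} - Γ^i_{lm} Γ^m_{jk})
Non-zero Christoffel symbols (Γ^k_{ij} = Γ^k_{ji}):
Γ^r_{r r} = 2*r/(1 - r^2)
Γ^r_{θ θ} = (r^3 + r)/(r^2 - 1)
Γ^θ_{r θ} = (-r^2 - 1)/(r^3 - r)
R^r_{θ θ r} = ∂_θ Γ^r_{θ r} - ∂_r Γ^r_{θ θ} + Γ^r_{θ m} Γ^m_{θ r} - Γ^r_{r m} Γ^m_{θ θ}
  = (0) - ((r^4 - 4*r^2 - 1)/(r^2 - 1)^2) + (-(r^2 + 1)^2/(r^2 - 1)^2) - (-2*r^2*(r^2 + 1)/(r^2 - 1)^2) = 4*r^2/(r^2 - 1)^2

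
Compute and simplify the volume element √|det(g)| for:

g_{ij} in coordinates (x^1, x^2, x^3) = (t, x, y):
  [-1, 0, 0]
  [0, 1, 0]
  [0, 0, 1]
det(g) = -1
√|det(g)| = 1
Volume element: dV = 1 dt dx dy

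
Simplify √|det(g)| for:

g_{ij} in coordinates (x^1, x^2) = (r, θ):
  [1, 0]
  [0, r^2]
det(g) = r^2
√|det(g)| = r
Volume element: dV = r dr dθ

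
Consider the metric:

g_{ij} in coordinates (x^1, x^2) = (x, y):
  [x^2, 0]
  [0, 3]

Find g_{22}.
With x^1 = x, x^2 = y, g_{22} = g_{yy} is the row-2, column-2 entry of the matrix.
g_{22} = 3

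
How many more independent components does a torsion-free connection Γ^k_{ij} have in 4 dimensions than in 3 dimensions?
Independent components in n dimensions: n × n(n+1)/2 = n^2(n+1)/2.
4D: 4 × 10 = 40
3D: 3 × 6 = 18
Difference = 40 - 18 = 22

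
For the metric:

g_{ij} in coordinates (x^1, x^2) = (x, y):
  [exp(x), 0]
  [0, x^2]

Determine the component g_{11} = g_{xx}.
With x^1 = x, x^2 = y, g_{11} = g_{xx} is the row-1, column-1 entry of the matrix.
g_{11} = exp(x)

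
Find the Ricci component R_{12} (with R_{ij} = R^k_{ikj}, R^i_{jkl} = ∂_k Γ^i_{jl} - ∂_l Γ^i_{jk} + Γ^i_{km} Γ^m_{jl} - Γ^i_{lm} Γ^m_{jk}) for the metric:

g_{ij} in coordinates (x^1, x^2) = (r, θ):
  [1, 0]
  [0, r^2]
Non-zero Christoffel symbols (Γ^k_{ij} = Γ^k_{ji}):
Γ^r_{θ θ} = -r
Γ^θ_{r θ} = 1/r
R^r_{r r θ} = 0 (a repeated index in an antisymmetric pair)
R^θ_{r θ θ} = 0 (a repeated index in an antisymmetric pair)
R_{rθ} = R^r_{r r θ} + R^θ_{r θ θ} = (0) + (0) = 0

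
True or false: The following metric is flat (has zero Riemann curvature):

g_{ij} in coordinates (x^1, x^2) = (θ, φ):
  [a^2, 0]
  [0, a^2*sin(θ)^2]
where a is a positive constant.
Non-zero Christoffel symbols:
Γ^θ_{φ φ} = -sin(2*θ)/2
Γ^φ_{θ φ} = 1/tan(θ)
Ricci tensor: R_{θθ} = 1, R_{θφ} = 0, R_{φφ} = sin(θ)^2
The Ricci tensor is non-zero, so the Riemann tensor is non-zero: not flat.
False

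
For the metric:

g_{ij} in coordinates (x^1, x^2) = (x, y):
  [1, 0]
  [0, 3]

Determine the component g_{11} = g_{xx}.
With x^1 = x, x^2 = y, g_{11} = g_{xx} is the row-1, column-1 entry of the matrix.
g_{11} = 1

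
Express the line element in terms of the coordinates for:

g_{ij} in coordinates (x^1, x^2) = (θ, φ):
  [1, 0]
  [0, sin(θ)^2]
ds^2 = g_{ij} dx^i dx^j; only the non-zero components contribute.
ds^2 = dθ^2 + sin(θ)^2 dφ^2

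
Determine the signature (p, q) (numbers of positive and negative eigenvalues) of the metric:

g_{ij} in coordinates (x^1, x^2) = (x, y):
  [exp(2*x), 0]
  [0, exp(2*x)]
The metric is diagonal, so its eigenvalues are the diagonal entries: exp(2*x), exp(2*x) (at a generic point, where coordinate-dependent entries are positive).
2 positive, 0 negative.
(2, 0) - Riemannian (positive definite)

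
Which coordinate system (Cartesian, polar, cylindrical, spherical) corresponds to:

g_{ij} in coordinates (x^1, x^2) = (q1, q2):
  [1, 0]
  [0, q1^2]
The line element ds^2 = dq1^2 + q1^2 dq2^2 is dr^2 + r^2 dθ^2 with q1 = r, q2 = θ.
polar coordinates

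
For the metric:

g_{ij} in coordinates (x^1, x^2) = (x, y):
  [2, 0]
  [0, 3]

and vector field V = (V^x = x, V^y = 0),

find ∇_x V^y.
All Christoffel symbols are zero.
∇_x V^y = ∂_x V^y + Γ^y_{x j} V^j
  = (0) + (0)(x) + (0)(0)
  = 0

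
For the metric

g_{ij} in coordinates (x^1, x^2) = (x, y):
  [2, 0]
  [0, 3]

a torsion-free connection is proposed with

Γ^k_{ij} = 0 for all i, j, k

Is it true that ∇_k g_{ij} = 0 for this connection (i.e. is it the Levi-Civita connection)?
Using ∇_k g_{ij} = ∂_k g_{ij} - Γ^m_{ki} g_{mj} - Γ^m_{kj} g_{im}:
e.g. ∇_y g_{yy} = (0) - (0) - (0) = 0
Every component ∇_k g_{ij} vanishes: the connection is metric compatible.
Yes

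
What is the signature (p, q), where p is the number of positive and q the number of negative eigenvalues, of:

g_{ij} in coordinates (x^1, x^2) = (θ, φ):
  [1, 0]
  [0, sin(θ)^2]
The metric is diagonal, so its eigenvalues are the diagonal entries: 1, sin(θ)^2 (at a generic point, where coordinate-dependent entries are positive).
2 positive, 0 negative.
(2, 0) - Riemannian (positive definite)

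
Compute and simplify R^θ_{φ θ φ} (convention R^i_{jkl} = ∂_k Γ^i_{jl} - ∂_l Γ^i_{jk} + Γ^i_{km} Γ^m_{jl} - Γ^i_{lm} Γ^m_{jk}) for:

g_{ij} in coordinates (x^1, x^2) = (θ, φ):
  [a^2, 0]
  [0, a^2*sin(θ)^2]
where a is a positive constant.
Non-zero Christoffel symbols (Γ^k_{ij} = Γ^k_{ji}):
Γ^θ_{φ φ} = -sin(2*θ)/2
Γ^φ_{θ φ} = 1/tan(θ)
R^θ_{φ θ φ} = ∂_θ Γ^θ_{φ φ} - ∂_φ Γ^θ_{φ θ} + Γ^θ_{θ m} Γ^m_{φ φ} - Γ^θ_{φ m} Γ^m_{φ θ}
  = (-cos(2*θ)) - (0) + (0) - (-cos(θ)^2) = sin(θ)^2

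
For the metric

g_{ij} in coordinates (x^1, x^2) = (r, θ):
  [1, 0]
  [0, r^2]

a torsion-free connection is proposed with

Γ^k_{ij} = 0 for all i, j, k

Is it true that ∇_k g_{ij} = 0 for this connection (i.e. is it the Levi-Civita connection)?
Using ∇_k g_{ij} = ∂_k g_{ij} - Γ^m_{ki} g_{mj} - Γ^m_{kj} g_{im}:
∇_r g_{θθ} = (2*r) - (0) - (0) = 2*r ≠ 0
So the connection is not metric compatible (it is not the Levi-Civita connection).
No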